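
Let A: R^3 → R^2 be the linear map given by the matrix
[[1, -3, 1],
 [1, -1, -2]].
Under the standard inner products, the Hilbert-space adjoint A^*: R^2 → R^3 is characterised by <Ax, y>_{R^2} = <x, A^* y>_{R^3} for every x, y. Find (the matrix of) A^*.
A^* = A^T =
[[1, 1],
 [-3, -1],
 [1, -2]]

For real matrices with standard dot products, the defining identity <Ax, y> = <x, A^* y> gives (Ax)^T y = x^T (A^*) y, i.e. x^T A^T y = x^T (A^*) y. Since this holds for all x, y, we must have A^* = A^T. Therefore
A^* =
[[1, 1],
 [-3, -1],
 [1, -2]].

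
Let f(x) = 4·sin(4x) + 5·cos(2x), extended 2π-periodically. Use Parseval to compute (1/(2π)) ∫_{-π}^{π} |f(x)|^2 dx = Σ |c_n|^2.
Σ |c_n|^2 = 41/2

Expand |f|^2 and use orthogonality of {sin(nx), cos(mx)} on [-π, π]:
  ∫_{-π}^{π} sin(nx)^2 dx = π, ∫ cos(mx)^2 dx = π, and cross terms integrate to 0.
So ∫_{-π}^{π} f(x)^2 dx = 4^2 · π + 5^2 · π = (16 + 25)π.
Divide by 2π: (16 + 25)/2 = 41/2.
By Parseval, this equals Σ |c_n|^2.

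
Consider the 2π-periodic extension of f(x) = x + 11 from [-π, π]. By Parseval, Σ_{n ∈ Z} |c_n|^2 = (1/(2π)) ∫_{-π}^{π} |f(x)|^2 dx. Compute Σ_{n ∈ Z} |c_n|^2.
Σ |c_n|^2 = π^2/3 + 121

Expand and integrate term by term over [-π, π]:
  ∫ (x)^2 dx = 1·(2π^3/3); ∫ 2·1·(11)·x dx = 0 (odd integrand); ∫ 11^2 dx = 121·2π.
So (1/(2π)) ∫_{-π}^{π} (x + 11)^2 dx = 1π^2/3 + 121 = π^2/3 + 121.
Parseval ⇒ Σ |c_n|^2 = π^2/3 + 121.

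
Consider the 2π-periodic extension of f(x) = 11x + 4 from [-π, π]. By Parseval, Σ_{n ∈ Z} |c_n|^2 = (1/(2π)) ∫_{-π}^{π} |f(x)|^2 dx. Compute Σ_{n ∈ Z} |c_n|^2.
Σ |c_n|^2 = 121π^2/3 + 16

Expand and integrate term by term over [-π, π]:
  ∫ (11x)^2 dx = 121·(2π^3/3); ∫ 2·11·(4)·x dx = 0 (odd integrand); ∫ 4^2 dx = 16·2π.
So (1/(2π)) ∫_{-π}^{π} (11x + 4)^2 dx = 121π^2/3 + 16 = 121π^2/3 + 16.
Parseval ⇒ Σ |c_n|^2 = 121π^2/3 + 16.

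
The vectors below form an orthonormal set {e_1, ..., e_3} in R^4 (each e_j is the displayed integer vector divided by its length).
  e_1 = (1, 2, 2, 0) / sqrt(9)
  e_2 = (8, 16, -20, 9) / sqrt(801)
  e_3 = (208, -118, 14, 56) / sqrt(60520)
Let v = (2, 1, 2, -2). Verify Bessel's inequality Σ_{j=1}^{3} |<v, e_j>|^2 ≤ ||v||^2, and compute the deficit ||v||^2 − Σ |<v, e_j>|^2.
Σ |<v, e_j>|^2 = 1481/170; ||v||^2 = 13; deficit = 729/170

Write each e_j = u_j / sqrt(<u_j, u_j>) where u_j is the displayed integer vector. Then <v, e_j> = <v, u_j> / sqrt(<u_j, u_j>), so |<v, e_j>|^2 = <v, u_j>^2 / <u_j, u_j>.
Coefficients: <v, e_1> = 8/sqrt(9), <v, e_2> = -26/sqrt(801), <v, e_3> = 214/sqrt(60520).
Square and sum: Σ |<v, e_j>|^2 = 1481/170.
Compute ||v||^2 = v·v = 13.
Deficit = 13 − 1481/170 = 729/170 ≥ 0, confirming Bessel's inequality. (The deficit equals ||v − Σ <v,e_j> e_j||^2, the squared distance from v to span{e_j}.)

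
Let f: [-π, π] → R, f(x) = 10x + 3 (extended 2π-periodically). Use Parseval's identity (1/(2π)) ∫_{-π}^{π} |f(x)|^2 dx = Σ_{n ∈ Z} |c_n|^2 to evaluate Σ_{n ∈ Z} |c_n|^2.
Σ |c_n|^2 = 100π^2/3 + 9

Expand and integrate term by term over [-π, π]:
  ∫ (10x)^2 dx = 100·(2π^3/3); ∫ 2·10·(3)·x dx = 0 (odd integrand); ∫ 3^2 dx = 9·2π.
So (1/(2π)) ∫_{-π}^{π} (10x + 3)^2 dx = 100π^2/3 + 9 = 100π^2/3 + 9.
Parseval ⇒ Σ |c_n|^2 = 100π^2/3 + 9.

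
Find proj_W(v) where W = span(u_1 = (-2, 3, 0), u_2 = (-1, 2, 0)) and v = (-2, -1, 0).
proj_W(v) = (-2, -1, 0)

Set up U = [u_1 | ... | u_2] ∈ R^(3×2). The projector onto W = col(U) is P = U (U^T U)^(-1) U^T.
Compute U^T U =
  [13, 8]
  [8, 5],
and U^T v = (1, 0).
Solve U^T U · c = U^T v for the coefficients: c = (5, -8). The projection is proj_W(v) = U c.
Check: (v - proj_W(v)) · u_1 = 0  (should be 0).
Check: (v - proj_W(v)) · u_2 = 0  (should be 0).
Result: proj_W(v) = (-2, -1, 0).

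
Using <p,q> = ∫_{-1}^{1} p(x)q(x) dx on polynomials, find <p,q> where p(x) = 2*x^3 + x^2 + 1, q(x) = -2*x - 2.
<p,q> = -104/15

Expand the product: p(x)·q(x) = -4*x^4 - 6*x^3 - 2*x^2 - 2*x - 2.
∫_{-1}^{1} of each monomial x^k gives [2/(k+1) if k even, 0 if k odd]. Integrating term-by-term (or equivalently evaluating the antiderivative F(x) = -4*x^5/5 - 3*x^4/2 - 2*x^3/3 - x^2 - 2*x at the endpoints):
  F(1) − F(−1) = -179/30 − (29/30) = -104/15.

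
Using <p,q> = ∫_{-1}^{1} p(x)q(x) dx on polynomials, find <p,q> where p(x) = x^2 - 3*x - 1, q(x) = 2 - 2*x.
<p,q> = 4/3

Expand the product: p(x)·q(x) = -2*x^3 + 8*x^2 - 4*x - 2.
∫_{-1}^{1} of each monomial x^k gives [2/(k+1) if k even, 0 if k odd]. Integrating term-by-term (or equivalently evaluating the antiderivative F(x) = -x^4/2 + 8*x^3/3 - 2*x^2 - 2*x at the endpoints):
  F(1) − F(−1) = -11/6 − (-19/6) = 4/3.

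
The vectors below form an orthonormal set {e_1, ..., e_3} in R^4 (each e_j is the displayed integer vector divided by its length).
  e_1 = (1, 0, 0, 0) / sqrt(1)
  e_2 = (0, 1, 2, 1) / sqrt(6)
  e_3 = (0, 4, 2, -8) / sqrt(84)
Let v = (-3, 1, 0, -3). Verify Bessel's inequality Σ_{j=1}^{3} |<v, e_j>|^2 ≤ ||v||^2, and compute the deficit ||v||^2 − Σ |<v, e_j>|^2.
Σ |<v, e_j>|^2 = 19; ||v||^2 = 19; deficit = 0

Write each e_j = u_j / sqrt(<u_j, u_j>) where u_j is the displayed integer vector. Then <v, e_j> = <v, u_j> / sqrt(<u_j, u_j>), so |<v, e_j>|^2 = <v, u_j>^2 / <u_j, u_j>.
Coefficients: <v, e_1> = -3/sqrt(1), <v, e_2> = -2/sqrt(6), <v, e_3> = 28/sqrt(84).
Square and sum: Σ |<v, e_j>|^2 = 19.
Compute ||v||^2 = v·v = 19.
Deficit = 19 − 19 = 0 ≥ 0, confirming Bessel's inequality. (The deficit equals ||v − Σ <v,e_j> e_j||^2, the squared distance from v to span{e_j}.)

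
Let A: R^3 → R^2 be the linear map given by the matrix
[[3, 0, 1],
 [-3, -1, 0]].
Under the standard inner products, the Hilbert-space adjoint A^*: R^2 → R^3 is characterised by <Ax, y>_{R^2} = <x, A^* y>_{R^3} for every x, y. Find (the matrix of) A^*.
A^* = A^T =
[[3, -3],
 [0, -1],
 [1, 0]]

For real matrices with standard dot products, the defining identity <Ax, y> = <x, A^* y> gives (Ax)^T y = x^T (A^*) y, i.e. x^T A^T y = x^T (A^*) y. Since this holds for all x, y, we must have A^* = A^T. Therefore
A^* =
[[3, -3],
 [0, -1],
 [1, 0]].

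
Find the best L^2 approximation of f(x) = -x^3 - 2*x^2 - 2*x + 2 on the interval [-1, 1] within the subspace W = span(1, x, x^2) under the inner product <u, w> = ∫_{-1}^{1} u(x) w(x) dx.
g(x) = -2*x^2 - 13*x/5 + 2

The best approximation g ∈ W is the orthogonal projection of f onto W. Writing g = a_0 + a_1 x + a_2 x^2, the coefficients solve the normal equations G · a = b where
  G_{ij} = <φ_i, φ_j> and b_i = <f, φ_i>, with φ_0 = 1, φ_1 = x, φ_2 = x^2.
G =
  [2, 0, 2/3]
  [0, 2/3, 0]
  [2/3, 0, 2/5],
b = (8/3, -26/15, 8/15).
Solving gives a_0 = 2, a_1 = -13/5, a_2 = -2, so
  g(x) = -2*x^2 - 13*x/5 + 2.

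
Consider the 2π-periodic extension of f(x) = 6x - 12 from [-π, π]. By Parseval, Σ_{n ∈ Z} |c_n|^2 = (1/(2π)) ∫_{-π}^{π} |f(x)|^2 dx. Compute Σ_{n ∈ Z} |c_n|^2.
Σ |c_n|^2 = 12π^2 + 144

Expand and integrate term by term over [-π, π]:
  ∫ (6x)^2 dx = 36·(2π^3/3); ∫ 2·6·(-12)·x dx = 0 (odd integrand); ∫ (-12)^2 dx = 144·2π.
So (1/(2π)) ∫_{-π}^{π} (6x - 12)^2 dx = 36π^2/3 + 144 = 12π^2 + 144.
Parseval ⇒ Σ |c_n|^2 = 12π^2 + 144.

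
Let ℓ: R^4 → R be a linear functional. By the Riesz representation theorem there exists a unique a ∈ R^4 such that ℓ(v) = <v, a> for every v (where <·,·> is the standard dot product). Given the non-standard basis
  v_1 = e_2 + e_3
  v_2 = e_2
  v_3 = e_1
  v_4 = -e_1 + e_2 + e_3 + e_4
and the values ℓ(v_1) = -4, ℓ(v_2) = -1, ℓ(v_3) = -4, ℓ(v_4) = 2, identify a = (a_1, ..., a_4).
a = (-4, -1, -3, 2)

Write a = (a_1, ..., a_4) in the standard basis. For each basis vector v_i, ℓ(v_i) = <v_i, a> is a linear equation in the a_j's. Collect the n equations into a matrix system V a = ℓ, where row i of V is v_i (expressed in the standard basis). Since V is invertible (lower-triangular with 1s on the diagonal, up to permutation), solve by back-substitution:
  V =
[[0, 1, 1, 0],
 [0, 1, 0, 0],
 [1, 0, 0, 0],
 [-1, 1, 1, 1]]
  V a = (-4, -1, -4, 2)
Solving gives a = (-4, -1, -3, 2).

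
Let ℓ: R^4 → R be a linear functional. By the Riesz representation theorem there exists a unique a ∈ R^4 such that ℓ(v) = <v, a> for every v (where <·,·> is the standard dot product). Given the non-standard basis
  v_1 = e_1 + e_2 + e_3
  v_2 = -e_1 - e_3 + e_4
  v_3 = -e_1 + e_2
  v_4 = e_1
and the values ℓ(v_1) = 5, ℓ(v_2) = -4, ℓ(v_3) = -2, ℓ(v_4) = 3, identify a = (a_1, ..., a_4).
a = (3, 1, 1, 0)

Write a = (a_1, ..., a_4) in the standard basis. For each basis vector v_i, ℓ(v_i) = <v_i, a> is a linear equation in the a_j's. Collect the n equations into a matrix system V a = ℓ, where row i of V is v_i (expressed in the standard basis). Since V is invertible (lower-triangular with 1s on the diagonal, up to permutation), solve by back-substitution:
  V =
[[1, 1, 1, 0],
 [-1, 0, -1, 1],
 [-1, 1, 0, 0],
 [1, 0, 0, 0]]
  V a = (5, -4, -2, 3)
Solving gives a = (3, 1, 1, 0).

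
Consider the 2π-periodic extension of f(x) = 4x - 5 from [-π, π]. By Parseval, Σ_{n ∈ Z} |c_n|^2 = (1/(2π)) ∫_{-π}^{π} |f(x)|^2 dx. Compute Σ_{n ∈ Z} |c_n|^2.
Σ |c_n|^2 = 16π^2/3 + 25

Expand and integrate term by term over [-π, π]:
  ∫ (4x)^2 dx = 16·(2π^3/3); ∫ 2·4·(-5)·x dx = 0 (odd integrand); ∫ (-5)^2 dx = 25·2π.
So (1/(2π)) ∫_{-π}^{π} (4x - 5)^2 dx = 16π^2/3 + 25 = 16π^2/3 + 25.
Parseval ⇒ Σ |c_n|^2 = 16π^2/3 + 25.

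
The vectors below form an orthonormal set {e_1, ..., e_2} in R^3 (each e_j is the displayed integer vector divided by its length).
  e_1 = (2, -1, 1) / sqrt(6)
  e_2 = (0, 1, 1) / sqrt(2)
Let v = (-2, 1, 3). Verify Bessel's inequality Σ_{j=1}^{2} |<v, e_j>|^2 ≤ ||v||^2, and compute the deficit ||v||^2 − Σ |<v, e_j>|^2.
Σ |<v, e_j>|^2 = 26/3; ||v||^2 = 14; deficit = 16/3

Write each e_j = u_j / sqrt(<u_j, u_j>) where u_j is the displayed integer vector. Then <v, e_j> = <v, u_j> / sqrt(<u_j, u_j>), so |<v, e_j>|^2 = <v, u_j>^2 / <u_j, u_j>.
Coefficients: <v, e_1> = -2/sqrt(6), <v, e_2> = 4/sqrt(2).
Square and sum: Σ |<v, e_j>|^2 = 26/3.
Compute ||v||^2 = v·v = 14.
Deficit = 14 − 26/3 = 16/3 ≥ 0, confirming Bessel's inequality. (The deficit equals ||v − Σ <v,e_j> e_j||^2, the squared distance from v to span{e_j}.)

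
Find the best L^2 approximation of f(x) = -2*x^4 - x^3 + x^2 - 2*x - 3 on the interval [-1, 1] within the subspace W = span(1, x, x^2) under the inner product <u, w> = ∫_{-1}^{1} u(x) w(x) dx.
g(x) = -5*x^2/7 - 13*x/5 - 99/35

The best approximation g ∈ W is the orthogonal projection of f onto W. Writing g = a_0 + a_1 x + a_2 x^2, the coefficients solve the normal equations G · a = b where
  G_{ij} = <φ_i, φ_j> and b_i = <f, φ_i>, with φ_0 = 1, φ_1 = x, φ_2 = x^2.
G =
  [2, 0, 2/3]
  [0, 2/3, 0]
  [2/3, 0, 2/5],
b = (-92/15, -26/15, -76/35).
Solving gives a_0 = -99/35, a_1 = -13/5, a_2 = -5/7, so
  g(x) = -5*x^2/7 - 13*x/5 - 99/35.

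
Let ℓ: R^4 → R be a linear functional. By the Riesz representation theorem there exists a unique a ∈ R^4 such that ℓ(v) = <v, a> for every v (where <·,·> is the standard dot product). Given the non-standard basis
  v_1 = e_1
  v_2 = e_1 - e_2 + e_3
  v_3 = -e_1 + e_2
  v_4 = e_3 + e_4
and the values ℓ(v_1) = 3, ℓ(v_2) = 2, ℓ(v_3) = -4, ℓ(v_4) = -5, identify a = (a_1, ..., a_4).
a = (3, -1, -2, -3)

Write a = (a_1, ..., a_4) in the standard basis. For each basis vector v_i, ℓ(v_i) = <v_i, a> is a linear equation in the a_j's. Collect the n equations into a matrix system V a = ℓ, where row i of V is v_i (expressed in the standard basis). Since V is invertible (lower-triangular with 1s on the diagonal, up to permutation), solve by back-substitution:
  V =
[[1, 0, 0, 0],
 [1, -1, 1, 0],
 [-1, 1, 0, 0],
 [0, 0, 1, 1]]
  V a = (3, 2, -4, -5)
Solving gives a = (3, -1, -2, -3).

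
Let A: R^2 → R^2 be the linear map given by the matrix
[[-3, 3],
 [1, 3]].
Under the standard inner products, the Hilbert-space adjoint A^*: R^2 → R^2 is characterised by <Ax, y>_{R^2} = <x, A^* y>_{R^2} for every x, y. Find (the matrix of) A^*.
A^* = A^T =
[[-3, 1],
 [3, 3]]

For real matrices with standard dot products, the defining identity <Ax, y> = <x, A^* y> gives (Ax)^T y = x^T (A^*) y, i.e. x^T A^T y = x^T (A^*) y. Since this holds for all x, y, we must have A^* = A^T. Therefore
A^* =
[[-3, 1],
 [3, 3]].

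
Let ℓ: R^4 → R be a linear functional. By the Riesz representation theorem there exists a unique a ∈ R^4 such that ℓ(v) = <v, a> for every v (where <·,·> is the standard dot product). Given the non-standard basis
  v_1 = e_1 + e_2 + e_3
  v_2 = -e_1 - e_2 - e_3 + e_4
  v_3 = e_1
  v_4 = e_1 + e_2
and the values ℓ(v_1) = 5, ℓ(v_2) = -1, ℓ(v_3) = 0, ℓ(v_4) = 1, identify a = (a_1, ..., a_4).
a = (0, 1, 4, 4)

Write a = (a_1, ..., a_4) in the standard basis. For each basis vector v_i, ℓ(v_i) = <v_i, a> is a linear equation in the a_j's. Collect the n equations into a matrix system V a = ℓ, where row i of V is v_i (expressed in the standard basis). Since V is invertible (lower-triangular with 1s on the diagonal, up to permutation), solve by back-substitution:
  V =
[[1, 1, 1, 0],
 [-1, -1, -1, 1],
 [1, 0, 0, 0],
 [1, 1, 0, 0]]
  V a = (5, -1, 0, 1)
Solving gives a = (0, 1, 4, 4).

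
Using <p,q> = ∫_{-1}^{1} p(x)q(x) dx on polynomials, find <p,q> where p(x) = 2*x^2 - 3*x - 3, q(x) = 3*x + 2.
<p,q> = -46/3

Expand the product: p(x)·q(x) = 6*x^3 - 5*x^2 - 15*x - 6.
∫_{-1}^{1} of each monomial x^k gives [2/(k+1) if k even, 0 if k odd]. Integrating term-by-term (or equivalently evaluating the antiderivative F(x) = 3*x^4/2 - 5*x^3/3 - 15*x^2/2 - 6*x at the endpoints):
  F(1) − F(−1) = -41/3 − (5/3) = -46/3.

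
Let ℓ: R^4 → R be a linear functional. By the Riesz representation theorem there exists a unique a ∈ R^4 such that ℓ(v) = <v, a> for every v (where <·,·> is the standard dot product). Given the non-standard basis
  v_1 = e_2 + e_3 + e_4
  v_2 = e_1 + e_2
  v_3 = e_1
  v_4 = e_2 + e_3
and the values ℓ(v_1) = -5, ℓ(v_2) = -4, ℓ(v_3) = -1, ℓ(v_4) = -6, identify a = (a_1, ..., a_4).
a = (-1, -3, -3, 1)

Write a = (a_1, ..., a_4) in the standard basis. For each basis vector v_i, ℓ(v_i) = <v_i, a> is a linear equation in the a_j's. Collect the n equations into a matrix system V a = ℓ, where row i of V is v_i (expressed in the standard basis). Since V is invertible (lower-triangular with 1s on the diagonal, up to permutation), solve by back-substitution:
  V =
[[0, 1, 1, 1],
 [1, 1, 0, 0],
 [1, 0, 0, 0],
 [0, 1, 1, 0]]
  V a = (-5, -4, -1, -6)
Solving gives a = (-1, -3, -3, 1).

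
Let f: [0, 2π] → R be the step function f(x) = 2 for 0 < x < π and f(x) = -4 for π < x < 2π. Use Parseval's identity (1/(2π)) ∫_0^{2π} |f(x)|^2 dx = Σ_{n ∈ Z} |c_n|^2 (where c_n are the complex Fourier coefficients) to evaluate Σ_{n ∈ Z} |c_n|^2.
Σ |c_n|^2 = 10

Parseval equates the L^2 energy of f (normalised by 1/(2π)) with the ℓ^2 sum of its Fourier coefficients: (1/(2π)) ∫_0^{2π} |f|^2 = Σ |c_n|^2.
Compute the left side: (1/(2π)) [∫_0^π 2^2 dx + ∫_π^{2π} (-4)^2 dx] = (1/(2π)) · (4π + 16π) = (4 + 16)/2 = 10.
So Σ_{n ∈ Z} |c_n|^2 = 10.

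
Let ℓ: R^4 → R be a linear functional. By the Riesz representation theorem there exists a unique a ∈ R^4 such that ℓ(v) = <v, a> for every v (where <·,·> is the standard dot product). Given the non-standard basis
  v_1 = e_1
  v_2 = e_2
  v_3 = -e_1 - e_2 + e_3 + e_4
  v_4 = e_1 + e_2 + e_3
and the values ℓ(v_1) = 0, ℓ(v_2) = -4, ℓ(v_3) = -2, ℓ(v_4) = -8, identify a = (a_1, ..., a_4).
a = (0, -4, -4, -2)

Write a = (a_1, ..., a_4) in the standard basis. For each basis vector v_i, ℓ(v_i) = <v_i, a> is a linear equation in the a_j's. Collect the n equations into a matrix system V a = ℓ, where row i of V is v_i (expressed in the standard basis). Since V is invertible (lower-triangular with 1s on the diagonal, up to permutation), solve by back-substitution:
  V =
[[1, 0, 0, 0],
 [0, 1, 0, 0],
 [-1, -1, 1, 1],
 [1, 1, 1, 0]]
  V a = (0, -4, -2, -8)
Solving gives a = (0, -4, -4, -2).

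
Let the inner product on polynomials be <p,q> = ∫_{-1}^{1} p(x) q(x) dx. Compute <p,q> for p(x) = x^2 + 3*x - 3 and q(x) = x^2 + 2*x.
<p,q> = 12/5

Expand the product: p(x)·q(x) = x^4 + 5*x^3 + 3*x^2 - 6*x.
∫_{-1}^{1} of each monomial x^k gives [2/(k+1) if k even, 0 if k odd]. Integrating term-by-term (or equivalently evaluating the antiderivative F(x) = x^5/5 + 5*x^4/4 + x^3 - 3*x^2 at the endpoints):
  F(1) − F(−1) = -11/20 − (-59/20) = 12/5.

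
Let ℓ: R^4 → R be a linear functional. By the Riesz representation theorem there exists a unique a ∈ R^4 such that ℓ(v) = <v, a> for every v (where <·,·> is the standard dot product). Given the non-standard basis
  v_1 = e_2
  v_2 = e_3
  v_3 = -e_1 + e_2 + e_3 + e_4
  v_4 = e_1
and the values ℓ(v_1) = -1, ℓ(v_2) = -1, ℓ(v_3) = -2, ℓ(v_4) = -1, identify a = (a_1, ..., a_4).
a = (-1, -1, -1, -1)

Write a = (a_1, ..., a_4) in the standard basis. For each basis vector v_i, ℓ(v_i) = <v_i, a> is a linear equation in the a_j's. Collect the n equations into a matrix system V a = ℓ, where row i of V is v_i (expressed in the standard basis). Since V is invertible (lower-triangular with 1s on the diagonal, up to permutation), solve by back-substitution:
  V =
[[0, 1, 0, 0],
 [0, 0, 1, 0],
 [-1, 1, 1, 1],
 [1, 0, 0, 0]]
  V a = (-1, -1, -2, -1)
Solving gives a = (-1, -1, -1, -1).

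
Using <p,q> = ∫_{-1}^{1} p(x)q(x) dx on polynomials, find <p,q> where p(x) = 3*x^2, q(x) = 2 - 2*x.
<p,q> = 4

Expand the product: p(x)·q(x) = -6*x^3 + 6*x^2.
∫_{-1}^{1} of each monomial x^k gives [2/(k+1) if k even, 0 if k odd]. Integrating term-by-term (or equivalently evaluating the antiderivative F(x) = -3*x^4/2 + 2*x^3 at the endpoints):
  F(1) − F(−1) = 1/2 − (-7/2) = 4.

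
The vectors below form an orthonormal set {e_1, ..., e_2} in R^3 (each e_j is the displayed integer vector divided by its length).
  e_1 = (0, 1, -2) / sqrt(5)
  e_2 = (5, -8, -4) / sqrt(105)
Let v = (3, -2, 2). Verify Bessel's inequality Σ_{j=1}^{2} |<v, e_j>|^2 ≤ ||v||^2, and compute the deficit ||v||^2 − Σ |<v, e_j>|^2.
Σ |<v, e_j>|^2 = 257/21; ||v||^2 = 17; deficit = 100/21

Write each e_j = u_j / sqrt(<u_j, u_j>) where u_j is the displayed integer vector. Then <v, e_j> = <v, u_j> / sqrt(<u_j, u_j>), so |<v, e_j>|^2 = <v, u_j>^2 / <u_j, u_j>.
Coefficients: <v, e_1> = -6/sqrt(5), <v, e_2> = 23/sqrt(105).
Square and sum: Σ |<v, e_j>|^2 = 257/21.
Compute ||v||^2 = v·v = 17.
Deficit = 17 − 257/21 = 100/21 ≥ 0, confirming Bessel's inequality. (The deficit equals ||v − Σ <v,e_j> e_j||^2, the squared distance from v to span{e_j}.)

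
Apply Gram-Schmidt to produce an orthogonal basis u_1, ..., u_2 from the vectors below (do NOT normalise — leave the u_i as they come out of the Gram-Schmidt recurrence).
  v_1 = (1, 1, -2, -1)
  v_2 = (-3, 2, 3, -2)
Orthogonal basis:
  u_1 = (1, 1, -2, -1)
  u_2 = (-16/7, 19/7, 11/7, -19/7)

Apply the Gram-Schmidt recurrence
  u_1 = v_1
  u_i = v_i − Σ_{j<i} ((v_i · u_j) / (u_j · u_j)) · u_j.

Step by step this gives:
  u_1 = (1, 1, -2, -1)
  u_2 = (-16/7, 19/7, 11/7, -19/7)

Orthogonality check:
  u_2 · u_1 = 0 (should be 0)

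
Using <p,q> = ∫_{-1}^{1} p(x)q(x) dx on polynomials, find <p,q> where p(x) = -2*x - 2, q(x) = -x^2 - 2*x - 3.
<p,q> = 16

Expand the product: p(x)·q(x) = 2*x^3 + 6*x^2 + 10*x + 6.
∫_{-1}^{1} of each monomial x^k gives [2/(k+1) if k even, 0 if k odd]. Integrating term-by-term (or equivalently evaluating the antiderivative F(x) = x^4/2 + 2*x^3 + 5*x^2 + 6*x at the endpoints):
  F(1) − F(−1) = 27/2 − (-5/2) = 16.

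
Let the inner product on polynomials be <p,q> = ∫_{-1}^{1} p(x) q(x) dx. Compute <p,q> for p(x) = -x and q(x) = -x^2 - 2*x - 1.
<p,q> = 4/3

Expand the product: p(x)·q(x) = x^3 + 2*x^2 + x.
∫_{-1}^{1} of each monomial x^k gives [2/(k+1) if k even, 0 if k odd]. Integrating term-by-term (or equivalently evaluating the antiderivative F(x) = x^4/4 + 2*x^3/3 + x^2/2 at the endpoints):
  F(1) − F(−1) = 17/12 − (1/12) = 4/3.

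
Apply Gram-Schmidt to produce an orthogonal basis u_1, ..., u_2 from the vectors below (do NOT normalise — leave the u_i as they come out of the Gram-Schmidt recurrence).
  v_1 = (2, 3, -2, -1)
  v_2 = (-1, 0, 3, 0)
Orthogonal basis:
  u_1 = (2, 3, -2, -1)
  u_2 = (-1/9, 4/3, 19/9, -4/9)

Apply the Gram-Schmidt recurrence
  u_1 = v_1
  u_i = v_i − Σ_{j<i} ((v_i · u_j) / (u_j · u_j)) · u_j.

Step by step this gives:
  u_1 = (2, 3, -2, -1)
  u_2 = (-1/9, 4/3, 19/9, -4/9)

Orthogonality check:
  u_2 · u_1 = 0 (should be 0)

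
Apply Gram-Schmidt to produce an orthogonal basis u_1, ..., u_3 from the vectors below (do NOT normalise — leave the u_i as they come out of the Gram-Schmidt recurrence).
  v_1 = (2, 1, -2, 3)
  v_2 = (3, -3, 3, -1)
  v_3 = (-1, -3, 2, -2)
Orthogonal basis:
  u_1 = (2, 1, -2, 3)
  u_2 = (11/3, -8/3, 7/3, 0)
  u_3 = (-47/78, -97/78, -37/78, 1/2)

Apply the Gram-Schmidt recurrence
  u_1 = v_1
  u_i = v_i − Σ_{j<i} ((v_i · u_j) / (u_j · u_j)) · u_j.

Step by step this gives:
  u_1 = (2, 1, -2, 3)
  u_2 = (11/3, -8/3, 7/3, 0)
  u_3 = (-47/78, -97/78, -37/78, 1/2)

Orthogonality check:
  u_2 · u_1 = 0 (should be 0)
  u_3 · u_1 = 0 (should be 0)
  u_3 · u_2 = 0 (should be 0)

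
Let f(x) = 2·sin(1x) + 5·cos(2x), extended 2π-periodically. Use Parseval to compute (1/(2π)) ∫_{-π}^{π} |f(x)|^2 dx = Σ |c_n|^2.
Σ |c_n|^2 = 29/2

Expand |f|^2 and use orthogonality of {sin(nx), cos(mx)} on [-π, π]:
  ∫_{-π}^{π} sin(nx)^2 dx = π, ∫ cos(mx)^2 dx = π, and cross terms integrate to 0.
So ∫_{-π}^{π} f(x)^2 dx = 2^2 · π + 5^2 · π = (4 + 25)π.
Divide by 2π: (4 + 25)/2 = 29/2.
By Parseval, this equals Σ |c_n|^2.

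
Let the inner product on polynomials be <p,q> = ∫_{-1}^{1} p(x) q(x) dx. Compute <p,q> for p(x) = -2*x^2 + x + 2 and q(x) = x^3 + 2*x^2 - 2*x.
<p,q> = 2/15

Expand the product: p(x)·q(x) = -2*x^5 - 3*x^4 + 8*x^3 + 2*x^2 - 4*x.
∫_{-1}^{1} of each monomial x^k gives [2/(k+1) if k even, 0 if k odd]. Integrating term-by-term (or equivalently evaluating the antiderivative F(x) = -x^6/3 - 3*x^5/5 + 2*x^4 + 2*x^3/3 - 2*x^2 at the endpoints):
  F(1) − F(−1) = -4/15 − (-2/5) = 2/15.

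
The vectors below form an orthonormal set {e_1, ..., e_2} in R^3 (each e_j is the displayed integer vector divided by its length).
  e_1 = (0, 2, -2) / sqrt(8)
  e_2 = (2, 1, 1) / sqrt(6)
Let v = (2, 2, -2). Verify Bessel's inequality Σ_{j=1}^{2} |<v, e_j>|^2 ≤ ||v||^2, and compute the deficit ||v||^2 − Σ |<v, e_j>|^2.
Σ |<v, e_j>|^2 = 32/3; ||v||^2 = 12; deficit = 4/3

Write each e_j = u_j / sqrt(<u_j, u_j>) where u_j is the displayed integer vector. Then <v, e_j> = <v, u_j> / sqrt(<u_j, u_j>), so |<v, e_j>|^2 = <v, u_j>^2 / <u_j, u_j>.
Coefficients: <v, e_1> = 8/sqrt(8), <v, e_2> = 4/sqrt(6).
Square and sum: Σ |<v, e_j>|^2 = 32/3.
Compute ||v||^2 = v·v = 12.
Deficit = 12 − 32/3 = 4/3 ≥ 0, confirming Bessel's inequality. (The deficit equals ||v − Σ <v,e_j> e_j||^2, the squared distance from v to span{e_j}.)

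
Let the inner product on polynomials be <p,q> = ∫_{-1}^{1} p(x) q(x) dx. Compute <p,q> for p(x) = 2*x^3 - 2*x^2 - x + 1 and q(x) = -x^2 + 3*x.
<p,q> = 8/15

Expand the product: p(x)·q(x) = -2*x^5 + 8*x^4 - 5*x^3 - 4*x^2 + 3*x.
∫_{-1}^{1} of each monomial x^k gives [2/(k+1) if k even, 0 if k odd]. Integrating term-by-term (or equivalently evaluating the antiderivative F(x) = -x^6/3 + 8*x^5/5 - 5*x^4/4 - 4*x^3/3 + 3*x^2/2 at the endpoints):
  F(1) − F(−1) = 11/60 − (-7/20) = 8/15.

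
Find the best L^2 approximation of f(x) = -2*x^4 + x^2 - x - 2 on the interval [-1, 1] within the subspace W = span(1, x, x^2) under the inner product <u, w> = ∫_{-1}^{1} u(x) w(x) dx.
g(x) = -5*x^2/7 - x - 64/35

The best approximation g ∈ W is the orthogonal projection of f onto W. Writing g = a_0 + a_1 x + a_2 x^2, the coefficients solve the normal equations G · a = b where
  G_{ij} = <φ_i, φ_j> and b_i = <f, φ_i>, with φ_0 = 1, φ_1 = x, φ_2 = x^2.
G =
  [2, 0, 2/3]
  [0, 2/3, 0]
  [2/3, 0, 2/5],
b = (-62/15, -2/3, -158/105).
Solving gives a_0 = -64/35, a_1 = -1, a_2 = -5/7, so
  g(x) = -5*x^2/7 - x - 64/35.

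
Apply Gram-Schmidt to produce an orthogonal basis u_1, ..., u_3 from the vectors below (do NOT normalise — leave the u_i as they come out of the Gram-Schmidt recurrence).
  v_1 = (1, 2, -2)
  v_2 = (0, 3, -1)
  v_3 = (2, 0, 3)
Orthogonal basis:
  u_1 = (1, 2, -2)
  u_2 = (-8/9, 11/9, 7/9)
  u_3 = (34/13, 17/26, 51/26)

Apply the Gram-Schmidt recurrence
  u_1 = v_1
  u_i = v_i − Σ_{j<i} ((v_i · u_j) / (u_j · u_j)) · u_j.

Step by step this gives:
  u_1 = (1, 2, -2)
  u_2 = (-8/9, 11/9, 7/9)
  u_3 = (34/13, 17/26, 51/26)

Orthogonality check:
  u_2 · u_1 = 0 (should be 0)
  u_3 · u_1 = 0 (should be 0)
  u_3 · u_2 = 0 (should be 0)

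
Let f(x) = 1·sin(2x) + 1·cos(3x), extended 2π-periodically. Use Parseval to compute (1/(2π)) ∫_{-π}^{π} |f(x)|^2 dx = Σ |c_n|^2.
Σ |c_n|^2 = 1

Expand |f|^2 and use orthogonality of {sin(nx), cos(mx)} on [-π, π]:
  ∫_{-π}^{π} sin(nx)^2 dx = π, ∫ cos(mx)^2 dx = π, and cross terms integrate to 0.
So ∫_{-π}^{π} f(x)^2 dx = 1^2 · π + 1^2 · π = (1 + 1)π.
Divide by 2π: (1 + 1)/2 = 1.
By Parseval, this equals Σ |c_n|^2.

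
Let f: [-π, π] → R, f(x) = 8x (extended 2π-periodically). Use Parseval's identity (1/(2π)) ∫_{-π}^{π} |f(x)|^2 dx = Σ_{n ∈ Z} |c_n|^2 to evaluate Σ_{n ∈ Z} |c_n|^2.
Σ |c_n|^2 = 64π^2/3

Expand and integrate term by term over [-π, π]:
  ∫ (8x)^2 dx = 64·(2π^3/3); ∫ 2·8·(0)·x dx = 0 (odd integrand); ∫ 0^2 dx = 0·2π.
So (1/(2π)) ∫_{-π}^{π} (8x)^2 dx = 64π^2/3 + 0 = 64π^2/3.
Parseval ⇒ Σ |c_n|^2 = 64π^2/3.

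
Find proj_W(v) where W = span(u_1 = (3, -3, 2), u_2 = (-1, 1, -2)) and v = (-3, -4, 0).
proj_W(v) = (1/2, -1/2, 0)

Set up U = [u_1 | ... | u_2] ∈ R^(3×2). The projector onto W = col(U) is P = U (U^T U)^(-1) U^T.
Compute U^T U =
  [22, -10]
  [-10, 6],
and U^T v = (3, -1).
Solve U^T U · c = U^T v for the coefficients: c = (1/4, 1/4). The projection is proj_W(v) = U c.
Check: (v - proj_W(v)) · u_1 = 0  (should be 0).
Check: (v - proj_W(v)) · u_2 = 0  (should be 0).
Result: proj_W(v) = (1/2, -1/2, 0).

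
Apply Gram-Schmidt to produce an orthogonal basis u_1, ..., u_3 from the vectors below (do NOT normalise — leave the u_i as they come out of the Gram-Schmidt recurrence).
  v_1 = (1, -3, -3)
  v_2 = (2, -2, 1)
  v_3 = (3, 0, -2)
Orthogonal basis:
  u_1 = (1, -3, -3)
  u_2 = (33/19, -23/19, 34/19)
  u_3 = (315/146, 245/146, -70/73)

Apply the Gram-Schmidt recurrence
  u_1 = v_1
  u_i = v_i − Σ_{j<i} ((v_i · u_j) / (u_j · u_j)) · u_j.

Step by step this gives:
  u_1 = (1, -3, -3)
  u_2 = (33/19, -23/19, 34/19)
  u_3 = (315/146, 245/146, -70/73)

Orthogonality check:
  u_2 · u_1 = 0 (should be 0)
  u_3 · u_1 = 0 (should be 0)
  u_3 · u_2 = 0 (should be 0)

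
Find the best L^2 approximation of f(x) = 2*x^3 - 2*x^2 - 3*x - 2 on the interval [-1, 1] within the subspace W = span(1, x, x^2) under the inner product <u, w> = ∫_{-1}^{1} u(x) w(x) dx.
g(x) = -2*x^2 - 9*x/5 - 2

The best approximation g ∈ W is the orthogonal projection of f onto W. Writing g = a_0 + a_1 x + a_2 x^2, the coefficients solve the normal equations G · a = b where
  G_{ij} = <φ_i, φ_j> and b_i = <f, φ_i>, with φ_0 = 1, φ_1 = x, φ_2 = x^2.
G =
  [2, 0, 2/3]
  [0, 2/3, 0]
  [2/3, 0, 2/5],
b = (-16/3, -6/5, -32/15).
Solving gives a_0 = -2, a_1 = -9/5, a_2 = -2, so
  g(x) = -2*x^2 - 9*x/5 - 2.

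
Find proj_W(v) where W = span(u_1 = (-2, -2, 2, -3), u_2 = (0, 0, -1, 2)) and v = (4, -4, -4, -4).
proj_W(v) = (24/41, 24/41, 28/41, -68/41)

Set up U = [u_1 | ... | u_2] ∈ R^(4×2). The projector onto W = col(U) is P = U (U^T U)^(-1) U^T.
Compute U^T U =
  [21, -8]
  [-8, 5],
and U^T v = (4, -4).
Solve U^T U · c = U^T v for the coefficients: c = (-12/41, -52/41). The projection is proj_W(v) = U c.
Check: (v - proj_W(v)) · u_1 = 0  (should be 0).
Check: (v - proj_W(v)) · u_2 = 0  (should be 0).
Result: proj_W(v) = (24/41, 24/41, 28/41, -68/41).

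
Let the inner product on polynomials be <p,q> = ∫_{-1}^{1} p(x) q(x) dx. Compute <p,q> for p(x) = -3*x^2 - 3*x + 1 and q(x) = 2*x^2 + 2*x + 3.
<p,q> = -76/15

Expand the product: p(x)·q(x) = -6*x^4 - 12*x^3 - 13*x^2 - 7*x + 3.
∫_{-1}^{1} of each monomial x^k gives [2/(k+1) if k even, 0 if k odd]. Integrating term-by-term (or equivalently evaluating the antiderivative F(x) = -6*x^5/5 - 3*x^4 - 13*x^3/3 - 7*x^2/2 + 3*x at the endpoints):
  F(1) − F(−1) = -271/30 − (-119/30) = -76/15.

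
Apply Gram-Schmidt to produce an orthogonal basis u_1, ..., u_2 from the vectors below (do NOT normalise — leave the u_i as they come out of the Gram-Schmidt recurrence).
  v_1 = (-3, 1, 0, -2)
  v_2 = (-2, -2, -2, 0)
Orthogonal basis:
  u_1 = (-3, 1, 0, -2)
  u_2 = (-8/7, -16/7, -2, 4/7)

Apply the Gram-Schmidt recurrence
  u_1 = v_1
  u_i = v_i − Σ_{j<i} ((v_i · u_j) / (u_j · u_j)) · u_j.

Step by step this gives:
  u_1 = (-3, 1, 0, -2)
  u_2 = (-8/7, -16/7, -2, 4/7)

Orthogonality check:
  u_2 · u_1 = 0 (should be 0)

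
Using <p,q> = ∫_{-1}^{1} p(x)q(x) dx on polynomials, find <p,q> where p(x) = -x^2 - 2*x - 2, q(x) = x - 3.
<p,q> = 38/3

Expand the product: p(x)·q(x) = -x^3 + x^2 + 4*x + 6.
∫_{-1}^{1} of each monomial x^k gives [2/(k+1) if k even, 0 if k odd]. Integrating term-by-term (or equivalently evaluating the antiderivative F(x) = -x^4/4 + x^3/3 + 2*x^2 + 6*x at the endpoints):
  F(1) − F(−1) = 97/12 − (-55/12) = 38/3.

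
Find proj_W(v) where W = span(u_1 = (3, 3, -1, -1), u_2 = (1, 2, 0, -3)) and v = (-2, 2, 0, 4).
proj_W(v) = (5/17, -14/17, -8/17, 49/17)

Set up U = [u_1 | ... | u_2] ∈ R^(4×2). The projector onto W = col(U) is P = U (U^T U)^(-1) U^T.
Compute U^T U =
  [20, 12]
  [12, 14],
and U^T v = (-4, -10).
Solve U^T U · c = U^T v for the coefficients: c = (8/17, -19/17). The projection is proj_W(v) = U c.
Check: (v - proj_W(v)) · u_1 = 0  (should be 0).
Check: (v - proj_W(v)) · u_2 = 0  (should be 0).
Result: proj_W(v) = (5/17, -14/17, -8/17, 49/17).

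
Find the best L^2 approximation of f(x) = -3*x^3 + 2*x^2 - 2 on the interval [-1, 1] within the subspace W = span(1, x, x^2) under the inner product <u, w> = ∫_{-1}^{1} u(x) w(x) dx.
g(x) = 2*x^2 - 9*x/5 - 2

The best approximation g ∈ W is the orthogonal projection of f onto W. Writing g = a_0 + a_1 x + a_2 x^2, the coefficients solve the normal equations G · a = b where
  G_{ij} = <φ_i, φ_j> and b_i = <f, φ_i>, with φ_0 = 1, φ_1 = x, φ_2 = x^2.
G =
  [2, 0, 2/3]
  [0, 2/3, 0]
  [2/3, 0, 2/5],
b = (-8/3, -6/5, -8/15).
Solving gives a_0 = -2, a_1 = -9/5, a_2 = 2, so
  g(x) = 2*x^2 - 9*x/5 - 2.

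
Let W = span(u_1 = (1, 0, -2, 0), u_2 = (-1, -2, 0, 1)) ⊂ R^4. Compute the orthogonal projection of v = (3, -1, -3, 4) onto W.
proj_W(v) = (33/29, -48/29, -114/29, 24/29)

Set up U = [u_1 | ... | u_2] ∈ R^(4×2). The projector onto W = col(U) is P = U (U^T U)^(-1) U^T.
Compute U^T U =
  [5, -1]
  [-1, 6],
and U^T v = (9, 3).
Solve U^T U · c = U^T v for the coefficients: c = (57/29, 24/29). The projection is proj_W(v) = U c.
Check: (v - proj_W(v)) · u_1 = 0  (should be 0).
Check: (v - proj_W(v)) · u_2 = 0  (should be 0).
Result: proj_W(v) = (33/29, -48/29, -114/29, 24/29).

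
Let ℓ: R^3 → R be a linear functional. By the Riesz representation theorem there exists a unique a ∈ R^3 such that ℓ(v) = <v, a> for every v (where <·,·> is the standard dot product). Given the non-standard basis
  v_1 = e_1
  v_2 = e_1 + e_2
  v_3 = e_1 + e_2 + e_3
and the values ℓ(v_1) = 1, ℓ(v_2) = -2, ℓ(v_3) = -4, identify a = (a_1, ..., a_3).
a = (1, -3, -2)

Write a = (a_1, ..., a_3) in the standard basis. For each basis vector v_i, ℓ(v_i) = <v_i, a> is a linear equation in the a_j's. Collect the n equations into a matrix system V a = ℓ, where row i of V is v_i (expressed in the standard basis). Since V is invertible (lower-triangular with 1s on the diagonal, up to permutation), solve by back-substitution:
  V =
[[1, 0, 0],
 [1, 1, 0],
 [1, 1, 1]]
  V a = (1, -2, -4)
Solving gives a = (1, -3, -2).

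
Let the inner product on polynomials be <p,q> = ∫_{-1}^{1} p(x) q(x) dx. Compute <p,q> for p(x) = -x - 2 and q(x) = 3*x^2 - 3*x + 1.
<p,q> = -6

Expand the product: p(x)·q(x) = -3*x^3 - 3*x^2 + 5*x - 2.
∫_{-1}^{1} of each monomial x^k gives [2/(k+1) if k even, 0 if k odd]. Integrating term-by-term (or equivalently evaluating the antiderivative F(x) = -3*x^4/4 - x^3 + 5*x^2/2 - 2*x at the endpoints):
  F(1) − F(−1) = -5/4 − (19/4) = -6.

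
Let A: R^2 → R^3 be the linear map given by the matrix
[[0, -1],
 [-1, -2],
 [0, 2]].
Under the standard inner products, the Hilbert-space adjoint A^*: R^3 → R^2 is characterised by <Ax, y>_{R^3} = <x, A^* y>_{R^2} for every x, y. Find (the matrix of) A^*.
A^* = A^T =
[[0, -1, 0],
 [-1, -2, 2]]

For real matrices with standard dot products, the defining identity <Ax, y> = <x, A^* y> gives (Ax)^T y = x^T (A^*) y, i.e. x^T A^T y = x^T (A^*) y. Since this holds for all x, y, we must have A^* = A^T. Therefore
A^* =
[[0, -1, 0],
 [-1, -2, 2]].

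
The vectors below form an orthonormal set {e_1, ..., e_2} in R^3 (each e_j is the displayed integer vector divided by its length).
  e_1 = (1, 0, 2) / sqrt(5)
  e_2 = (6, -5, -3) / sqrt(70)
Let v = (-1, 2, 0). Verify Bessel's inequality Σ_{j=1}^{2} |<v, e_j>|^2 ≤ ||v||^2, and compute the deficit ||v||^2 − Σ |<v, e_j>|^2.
Σ |<v, e_j>|^2 = 27/7; ||v||^2 = 5; deficit = 8/7

Write each e_j = u_j / sqrt(<u_j, u_j>) where u_j is the displayed integer vector. Then <v, e_j> = <v, u_j> / sqrt(<u_j, u_j>), so |<v, e_j>|^2 = <v, u_j>^2 / <u_j, u_j>.
Coefficients: <v, e_1> = -1/sqrt(5), <v, e_2> = -16/sqrt(70).
Square and sum: Σ |<v, e_j>|^2 = 27/7.
Compute ||v||^2 = v·v = 5.
Deficit = 5 − 27/7 = 8/7 ≥ 0, confirming Bessel's inequality. (The deficit equals ||v − Σ <v,e_j> e_j||^2, the squared distance from v to span{e_j}.)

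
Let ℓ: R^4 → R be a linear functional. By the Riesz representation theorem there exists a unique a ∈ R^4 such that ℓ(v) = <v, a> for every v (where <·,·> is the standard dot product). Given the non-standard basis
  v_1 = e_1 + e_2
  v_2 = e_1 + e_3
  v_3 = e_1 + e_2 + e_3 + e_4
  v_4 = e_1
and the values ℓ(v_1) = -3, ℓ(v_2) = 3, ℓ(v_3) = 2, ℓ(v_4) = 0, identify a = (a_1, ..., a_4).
a = (0, -3, 3, 2)

Write a = (a_1, ..., a_4) in the standard basis. For each basis vector v_i, ℓ(v_i) = <v_i, a> is a linear equation in the a_j's. Collect the n equations into a matrix system V a = ℓ, where row i of V is v_i (expressed in the standard basis). Since V is invertible (lower-triangular with 1s on the diagonal, up to permutation), solve by back-substitution:
  V =
[[1, 1, 0, 0],
 [1, 0, 1, 0],
 [1, 1, 1, 1],
 [1, 0, 0, 0]]
  V a = (-3, 3, 2, 0)
Solving gives a = (0, -3, 3, 2).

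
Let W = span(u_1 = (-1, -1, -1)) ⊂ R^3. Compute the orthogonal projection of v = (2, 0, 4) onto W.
proj_W(v) = (2, 2, 2)

Set up U = [u_1 | ... | u_1] ∈ R^(3×1). The projector onto W = col(U) is P = U (U^T U)^(-1) U^T.
Compute U^T U =
  [3],
and U^T v = (-6).
Solve U^T U · c = U^T v for the coefficients: c = (-2). The projection is proj_W(v) = U c.
Check: (v - proj_W(v)) · u_1 = 0  (should be 0).
Result: proj_W(v) = (2, 2, 2).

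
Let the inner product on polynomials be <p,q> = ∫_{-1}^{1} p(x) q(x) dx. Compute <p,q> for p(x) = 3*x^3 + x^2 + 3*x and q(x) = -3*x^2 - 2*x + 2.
<p,q> = -94/15

Expand the product: p(x)·q(x) = -9*x^5 - 9*x^4 - 5*x^3 - 4*x^2 + 6*x.
∫_{-1}^{1} of each monomial x^k gives [2/(k+1) if k even, 0 if k odd]. Integrating term-by-term (or equivalently evaluating the antiderivative F(x) = -3*x^6/2 - 9*x^5/5 - 5*x^4/4 - 4*x^3/3 + 3*x^2 at the endpoints):
  F(1) − F(−1) = -173/60 − (203/60) = -94/15.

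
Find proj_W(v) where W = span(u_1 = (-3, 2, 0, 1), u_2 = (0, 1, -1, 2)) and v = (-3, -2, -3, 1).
proj_W(v) = (-18/17, 33/34, -9/34, 15/17)

Set up U = [u_1 | ... | u_2] ∈ R^(4×2). The projector onto W = col(U) is P = U (U^T U)^(-1) U^T.
Compute U^T U =
  [14, 4]
  [4, 6],
and U^T v = (6, 3).
Solve U^T U · c = U^T v for the coefficients: c = (6/17, 9/34). The projection is proj_W(v) = U c.
Check: (v - proj_W(v)) · u_1 = 0  (should be 0).
Check: (v - proj_W(v)) · u_2 = 0  (should be 0).
Result: proj_W(v) = (-18/17, 33/34, -9/34, 15/17).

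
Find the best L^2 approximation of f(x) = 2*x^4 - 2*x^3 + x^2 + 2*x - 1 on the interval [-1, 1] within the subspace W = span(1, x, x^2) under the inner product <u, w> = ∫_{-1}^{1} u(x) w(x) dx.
g(x) = 19*x^2/7 + 4*x/5 - 41/35

The best approximation g ∈ W is the orthogonal projection of f onto W. Writing g = a_0 + a_1 x + a_2 x^2, the coefficients solve the normal equations G · a = b where
  G_{ij} = <φ_i, φ_j> and b_i = <f, φ_i>, with φ_0 = 1, φ_1 = x, φ_2 = x^2.
G =
  [2, 0, 2/3]
  [0, 2/3, 0]
  [2/3, 0, 2/5],
b = (-8/15, 8/15, 32/105).
Solving gives a_0 = -41/35, a_1 = 4/5, a_2 = 19/7, so
  g(x) = 19*x^2/7 + 4*x/5 - 41/35.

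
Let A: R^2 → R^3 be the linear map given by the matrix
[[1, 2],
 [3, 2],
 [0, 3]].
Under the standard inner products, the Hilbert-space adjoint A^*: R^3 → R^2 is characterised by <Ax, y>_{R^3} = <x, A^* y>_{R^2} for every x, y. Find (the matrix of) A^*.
A^* = A^T =
[[1, 3, 0],
 [2, 2, 3]]

For real matrices with standard dot products, the defining identity <Ax, y> = <x, A^* y> gives (Ax)^T y = x^T (A^*) y, i.e. x^T A^T y = x^T (A^*) y. Since this holds for all x, y, we must have A^* = A^T. Therefore
A^* =
[[1, 3, 0],
 [2, 2, 3]].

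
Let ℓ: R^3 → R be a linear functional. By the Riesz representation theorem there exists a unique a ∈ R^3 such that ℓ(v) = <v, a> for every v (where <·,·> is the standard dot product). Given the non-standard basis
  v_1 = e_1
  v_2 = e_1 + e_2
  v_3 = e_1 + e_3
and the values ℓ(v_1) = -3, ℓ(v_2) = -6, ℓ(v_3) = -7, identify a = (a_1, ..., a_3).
a = (-3, -3, -4)

Write a = (a_1, ..., a_3) in the standard basis. For each basis vector v_i, ℓ(v_i) = <v_i, a> is a linear equation in the a_j's. Collect the n equations into a matrix system V a = ℓ, where row i of V is v_i (expressed in the standard basis). Since V is invertible (lower-triangular with 1s on the diagonal, up to permutation), solve by back-substitution:
  V =
[[1, 0, 0],
 [1, 1, 0],
 [1, 0, 1]]
  V a = (-3, -6, -7)
Solving gives a = (-3, -3, -4).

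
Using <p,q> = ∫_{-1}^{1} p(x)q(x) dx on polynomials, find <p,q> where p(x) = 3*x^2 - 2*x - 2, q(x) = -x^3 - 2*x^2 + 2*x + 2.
<p,q> = -28/5

Expand the product: p(x)·q(x) = -3*x^5 - 4*x^4 + 12*x^3 + 6*x^2 - 8*x - 4.
∫_{-1}^{1} of each monomial x^k gives [2/(k+1) if k even, 0 if k odd]. Integrating term-by-term (or equivalently evaluating the antiderivative F(x) = -x^6/2 - 4*x^5/5 + 3*x^4 + 2*x^3 - 4*x^2 - 4*x at the endpoints):
  F(1) − F(−1) = -43/10 − (13/10) = -28/5.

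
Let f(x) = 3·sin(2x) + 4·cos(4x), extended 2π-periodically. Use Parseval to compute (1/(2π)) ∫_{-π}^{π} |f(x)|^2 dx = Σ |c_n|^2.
Σ |c_n|^2 = 25/2

Expand |f|^2 and use orthogonality of {sin(nx), cos(mx)} on [-π, π]:
  ∫_{-π}^{π} sin(nx)^2 dx = π, ∫ cos(mx)^2 dx = π, and cross terms integrate to 0.
So ∫_{-π}^{π} f(x)^2 dx = 3^2 · π + 4^2 · π = (9 + 16)π.
Divide by 2π: (9 + 16)/2 = 25/2.
By Parseval, this equals Σ |c_n|^2.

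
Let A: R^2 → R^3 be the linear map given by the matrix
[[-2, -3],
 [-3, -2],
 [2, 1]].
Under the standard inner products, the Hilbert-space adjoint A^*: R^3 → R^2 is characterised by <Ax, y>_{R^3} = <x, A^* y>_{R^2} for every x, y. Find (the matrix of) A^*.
A^* = A^T =
[[-2, -3, 2],
 [-3, -2, 1]]

For real matrices with standard dot products, the defining identity <Ax, y> = <x, A^* y> gives (Ax)^T y = x^T (A^*) y, i.e. x^T A^T y = x^T (A^*) y. Since this holds for all x, y, we must have A^* = A^T. Therefore
A^* =
[[-2, -3, 2],
 [-3, -2, 1]].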